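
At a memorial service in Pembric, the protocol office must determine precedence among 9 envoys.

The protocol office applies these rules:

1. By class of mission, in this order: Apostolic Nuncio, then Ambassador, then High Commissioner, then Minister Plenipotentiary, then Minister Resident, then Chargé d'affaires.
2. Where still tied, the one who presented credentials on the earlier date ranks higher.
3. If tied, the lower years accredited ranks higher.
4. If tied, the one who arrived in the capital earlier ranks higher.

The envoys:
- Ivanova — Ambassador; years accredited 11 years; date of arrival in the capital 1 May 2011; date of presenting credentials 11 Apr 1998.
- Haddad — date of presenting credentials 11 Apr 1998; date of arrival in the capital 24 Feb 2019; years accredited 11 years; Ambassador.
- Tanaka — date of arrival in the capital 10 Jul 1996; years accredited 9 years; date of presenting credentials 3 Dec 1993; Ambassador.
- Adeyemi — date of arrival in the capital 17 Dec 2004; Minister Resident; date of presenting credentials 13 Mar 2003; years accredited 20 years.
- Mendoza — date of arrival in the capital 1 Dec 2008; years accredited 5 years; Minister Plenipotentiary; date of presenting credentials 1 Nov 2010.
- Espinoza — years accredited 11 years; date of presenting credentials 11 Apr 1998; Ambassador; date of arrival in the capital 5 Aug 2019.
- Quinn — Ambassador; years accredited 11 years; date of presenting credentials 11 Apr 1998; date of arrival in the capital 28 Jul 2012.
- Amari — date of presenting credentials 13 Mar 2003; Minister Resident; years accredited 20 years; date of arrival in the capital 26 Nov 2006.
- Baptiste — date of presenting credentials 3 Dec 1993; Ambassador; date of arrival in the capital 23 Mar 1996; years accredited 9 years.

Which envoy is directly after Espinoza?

By class of mission: Baptiste, Tanaka, Ivanova, Quinn, Haddad and Espinoza (Ambassador); then Mendoza (Minister Plenipotentiary); then Adeyemi and Amari (Minister Resident).
Among Baptiste, Tanaka, Ivanova, Quinn, Haddad and Espinoza, by date of presenting credentials (earlier first): Baptiste and Tanaka (3 Dec 1993) before Ivanova, Quinn, Haddad and Espinoza (11 Apr 1998).
Baptiste and Tanaka both have years accredited 9 years, so the next rule applies.
Among Baptiste and Tanaka, by date of arrival in the capital (earlier first): Baptiste (23 Mar 1996) before Tanaka (10 Jul 1996).
Ivanova, Quinn, Haddad and Espinoza all have years accredited 11 years, so the next rule applies.
Among Ivanova, Quinn, Haddad and Espinoza, by date of arrival in the capital (earlier first): Ivanova (1 May 2011) before Quinn (28 Jul 2012) before Haddad (24 Feb 2019) before Espinoza (5 Aug 2019).
Adeyemi and Amari both have date of presenting credentials 13 Mar 2003, so the next rule applies.
Adeyemi and Amari both have years accredited 20 years, so the next rule applies.
Among Adeyemi and Amari, by date of arrival in the capital (earlier first): Adeyemi (17 Dec 2004) before Amari (26 Nov 2006).
Order: Baptiste, Tanaka, Ivanova, Quinn, Haddad, Espinoza, Mendoza, Adeyemi, Amari.

Mendoza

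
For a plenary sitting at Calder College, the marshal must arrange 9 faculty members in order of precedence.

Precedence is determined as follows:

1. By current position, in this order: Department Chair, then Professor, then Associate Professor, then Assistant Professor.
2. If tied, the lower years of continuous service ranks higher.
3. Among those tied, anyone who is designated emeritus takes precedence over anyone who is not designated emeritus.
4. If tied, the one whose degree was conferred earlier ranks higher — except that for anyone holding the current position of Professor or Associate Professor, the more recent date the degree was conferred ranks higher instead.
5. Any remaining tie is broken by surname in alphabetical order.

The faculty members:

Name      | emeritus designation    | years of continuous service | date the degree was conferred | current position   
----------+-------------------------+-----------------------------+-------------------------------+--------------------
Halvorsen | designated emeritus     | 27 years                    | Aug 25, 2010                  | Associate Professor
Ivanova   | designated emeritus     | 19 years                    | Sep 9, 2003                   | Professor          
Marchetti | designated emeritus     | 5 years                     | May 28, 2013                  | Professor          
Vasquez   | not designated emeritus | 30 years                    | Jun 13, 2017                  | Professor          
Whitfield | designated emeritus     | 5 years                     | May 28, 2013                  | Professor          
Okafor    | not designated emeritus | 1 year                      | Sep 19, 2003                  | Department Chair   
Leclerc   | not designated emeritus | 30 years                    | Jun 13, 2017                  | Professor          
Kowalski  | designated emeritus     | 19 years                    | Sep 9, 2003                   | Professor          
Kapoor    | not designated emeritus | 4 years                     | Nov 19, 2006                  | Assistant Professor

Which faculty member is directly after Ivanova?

Kowalski

By current position: Okafor (Department Chair); then Marchetti, Whitfield, Ivanova, Kowalski, Leclerc and Vasquez (Professor); then Halvorsen (Associate Professor); then Kapoor (Assistant Professor).
Among Marchetti, Whitfield, Ivanova, Kowalski, Leclerc and Vasquez, by years of continuous service (lower first): Marchetti and Whitfield (5 years) before Ivanova and Kowalski (19 years) before Leclerc and Vasquez (30 years).
Marchetti and Whitfield are each designated emeritus, so the next rule applies.
Marchetti and Whitfield both have date the degree was conferred May 28, 2013, so the next rule applies.
Among Marchetti and Whitfield, alphabetically by surname: Marchetti before Whitfield.
Ivanova and Kowalski are each designated emeritus, so the next rule applies.
Ivanova and Kowalski both have date the degree was conferred Sep 9, 2003, so the next rule applies.
Among Ivanova and Kowalski, alphabetically by surname: Ivanova before Kowalski.
Leclerc and Vasquez are each not designated emeritus, so the next rule applies.
Leclerc and Vasquez both have date the degree was conferred Jun 13, 2017, so the next rule applies.
Among Leclerc and Vasquez, alphabetically by surname: Leclerc before Vasquez.
Order: Okafor, Marchetti, Whitfield, Ivanova, Kowalski, Leclerc, Vasquez, Halvorsen, Kapoor.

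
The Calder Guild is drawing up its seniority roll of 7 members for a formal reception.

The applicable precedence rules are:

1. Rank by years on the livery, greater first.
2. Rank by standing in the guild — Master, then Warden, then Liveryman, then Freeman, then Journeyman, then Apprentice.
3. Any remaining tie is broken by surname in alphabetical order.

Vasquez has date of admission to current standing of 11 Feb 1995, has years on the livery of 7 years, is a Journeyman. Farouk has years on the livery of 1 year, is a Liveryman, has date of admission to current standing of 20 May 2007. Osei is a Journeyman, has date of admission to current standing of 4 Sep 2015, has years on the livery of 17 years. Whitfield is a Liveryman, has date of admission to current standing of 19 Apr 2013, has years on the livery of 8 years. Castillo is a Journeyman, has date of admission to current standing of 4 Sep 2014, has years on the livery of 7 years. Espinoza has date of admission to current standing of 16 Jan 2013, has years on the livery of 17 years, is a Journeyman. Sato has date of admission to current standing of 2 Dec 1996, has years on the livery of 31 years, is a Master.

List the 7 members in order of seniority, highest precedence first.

By years on the livery (higher first): Sato (31 years); then Espinoza and Osei (both 17 years); then Whitfield (8 years); then Castillo and Vasquez (both 7 years); then Farouk (1 year).
Espinoza and Osei are each Journeyman, so the next rule applies.
Among Espinoza and Osei, alphabetically by surname: Espinoza before Osei.
Castillo and Vasquez are each Journeyman, so the next rule applies.
Among Castillo and Vasquez, alphabetically by surname: Castillo before Vasquez.
Full order: Sato, Espinoza, Osei, Whitfield, Castillo, Vasquez, Farouk.

Sato, Espinoza, Osei, Whitfield, Castillo, Vasquez, Farouk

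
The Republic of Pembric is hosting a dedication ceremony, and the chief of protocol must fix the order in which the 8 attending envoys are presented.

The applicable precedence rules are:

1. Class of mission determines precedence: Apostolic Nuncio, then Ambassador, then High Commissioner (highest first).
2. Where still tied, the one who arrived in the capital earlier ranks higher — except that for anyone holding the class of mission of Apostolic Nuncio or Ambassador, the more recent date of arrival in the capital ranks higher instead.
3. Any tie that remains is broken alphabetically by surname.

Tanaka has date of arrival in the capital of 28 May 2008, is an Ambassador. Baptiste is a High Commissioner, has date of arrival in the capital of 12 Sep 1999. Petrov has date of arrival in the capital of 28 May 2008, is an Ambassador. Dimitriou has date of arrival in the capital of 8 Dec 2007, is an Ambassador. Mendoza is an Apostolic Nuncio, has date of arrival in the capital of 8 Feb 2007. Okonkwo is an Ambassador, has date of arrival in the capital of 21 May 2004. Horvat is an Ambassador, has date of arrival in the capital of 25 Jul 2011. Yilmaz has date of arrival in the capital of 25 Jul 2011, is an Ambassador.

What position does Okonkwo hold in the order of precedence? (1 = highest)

7

By class of mission: Mendoza (Apostolic Nuncio); then Horvat, Yilmaz, Petrov, Tanaka, Dimitriou and Okonkwo (Ambassador); then Baptiste (High Commissioner).
Among Horvat, Yilmaz, Petrov, Tanaka, Dimitriou and Okonkwo, by date of arrival in the capital (later first) (reversed rule for this group): Horvat and Yilmaz (25 Jul 2011) before Petrov and Tanaka (28 May 2008) before Dimitriou (8 Dec 2007) before Okonkwo (21 May 2004).
Among Horvat and Yilmaz, alphabetically by surname: Horvat before Yilmaz.
Among Petrov and Tanaka, alphabetically by surname: Petrov before Tanaka.
Order: Mendoza, Horvat, Yilmaz, Petrov, Tanaka, Dimitriou, Okonkwo, Baptiste. So position 7.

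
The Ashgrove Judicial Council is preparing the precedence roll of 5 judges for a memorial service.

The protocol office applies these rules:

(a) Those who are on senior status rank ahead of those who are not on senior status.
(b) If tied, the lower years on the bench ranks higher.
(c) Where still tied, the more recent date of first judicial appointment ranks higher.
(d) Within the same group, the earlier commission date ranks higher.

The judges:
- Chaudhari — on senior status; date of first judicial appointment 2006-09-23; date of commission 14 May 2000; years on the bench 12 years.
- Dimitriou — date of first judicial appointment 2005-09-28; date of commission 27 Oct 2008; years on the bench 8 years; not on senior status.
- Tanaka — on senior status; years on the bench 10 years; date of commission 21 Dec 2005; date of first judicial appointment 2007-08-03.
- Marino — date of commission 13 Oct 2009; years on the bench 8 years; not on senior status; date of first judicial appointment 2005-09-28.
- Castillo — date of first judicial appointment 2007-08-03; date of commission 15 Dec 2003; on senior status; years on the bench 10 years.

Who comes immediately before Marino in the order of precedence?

Dimitriou

By the first rule: Castillo, Tanaka and Chaudhari (each on senior status); then Dimitriou and Marino (both not on senior status).
Among Castillo, Tanaka and Chaudhari, by years on the bench (lower first): Castillo and Tanaka (10 years) before Chaudhari (12 years).
Castillo and Tanaka both have date of first judicial appointment 2007-08-03, so the next rule applies.
Among Castillo and Tanaka, by date of commission (earlier first): Castillo (15 Dec 2003) before Tanaka (21 Dec 2005).
Dimitriou and Marino both have years on the bench 8 years, so the next rule applies.
Dimitriou and Marino both have date of first judicial appointment 2005-09-28, so the next rule applies.
Among Dimitriou and Marino, by date of commission (earlier first): Dimitriou (27 Oct 2008) before Marino (13 Oct 2009).
Order: Castillo, Tanaka, Chaudhari, Dimitriou, Marino.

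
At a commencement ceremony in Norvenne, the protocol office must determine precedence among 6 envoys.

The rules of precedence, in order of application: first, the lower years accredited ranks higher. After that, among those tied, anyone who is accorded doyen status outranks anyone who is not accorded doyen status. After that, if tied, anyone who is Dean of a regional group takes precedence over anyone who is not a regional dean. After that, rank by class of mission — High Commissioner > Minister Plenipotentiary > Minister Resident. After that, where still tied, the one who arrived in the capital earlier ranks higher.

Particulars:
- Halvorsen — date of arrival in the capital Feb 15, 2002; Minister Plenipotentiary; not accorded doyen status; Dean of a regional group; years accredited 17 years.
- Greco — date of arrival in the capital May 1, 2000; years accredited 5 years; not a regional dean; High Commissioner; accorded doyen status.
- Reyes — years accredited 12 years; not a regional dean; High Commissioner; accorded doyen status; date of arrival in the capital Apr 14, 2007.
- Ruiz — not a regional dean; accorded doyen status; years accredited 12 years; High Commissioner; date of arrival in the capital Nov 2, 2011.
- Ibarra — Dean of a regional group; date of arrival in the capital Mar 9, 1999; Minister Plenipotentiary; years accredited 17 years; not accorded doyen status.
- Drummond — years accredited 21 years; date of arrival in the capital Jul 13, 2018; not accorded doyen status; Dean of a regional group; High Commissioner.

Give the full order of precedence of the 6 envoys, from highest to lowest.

Greco, Reyes, Ruiz, Ibarra, Halvorsen, Drummond

By years accredited (lower first): Greco (5 years); then Reyes and Ruiz (both 12 years); then Ibarra and Halvorsen (both 17 years); then Drummond (21 years).
Reyes and Ruiz are each accorded doyen status, so the next rule applies.
Reyes and Ruiz are each not a regional dean, so the next rule applies.
Reyes and Ruiz are each High Commissioner, so the next rule applies.
Among Reyes and Ruiz, by date of arrival in the capital (earlier first): Reyes (Apr 14, 2007) before Ruiz (Nov 2, 2011).
Ibarra and Halvorsen are each not accorded doyen status, so the next rule applies.
Ibarra and Halvorsen are each Dean of a regional group, so the next rule applies.
Ibarra and Halvorsen are each Minister Plenipotentiary, so the next rule applies.
Among Ibarra and Halvorsen, by date of arrival in the capital (earlier first): Ibarra (Mar 9, 1999) before Halvorsen (Feb 15, 2002).
Full order: Greco, Reyes, Ruiz, Ibarra, Halvorsen, Drummond.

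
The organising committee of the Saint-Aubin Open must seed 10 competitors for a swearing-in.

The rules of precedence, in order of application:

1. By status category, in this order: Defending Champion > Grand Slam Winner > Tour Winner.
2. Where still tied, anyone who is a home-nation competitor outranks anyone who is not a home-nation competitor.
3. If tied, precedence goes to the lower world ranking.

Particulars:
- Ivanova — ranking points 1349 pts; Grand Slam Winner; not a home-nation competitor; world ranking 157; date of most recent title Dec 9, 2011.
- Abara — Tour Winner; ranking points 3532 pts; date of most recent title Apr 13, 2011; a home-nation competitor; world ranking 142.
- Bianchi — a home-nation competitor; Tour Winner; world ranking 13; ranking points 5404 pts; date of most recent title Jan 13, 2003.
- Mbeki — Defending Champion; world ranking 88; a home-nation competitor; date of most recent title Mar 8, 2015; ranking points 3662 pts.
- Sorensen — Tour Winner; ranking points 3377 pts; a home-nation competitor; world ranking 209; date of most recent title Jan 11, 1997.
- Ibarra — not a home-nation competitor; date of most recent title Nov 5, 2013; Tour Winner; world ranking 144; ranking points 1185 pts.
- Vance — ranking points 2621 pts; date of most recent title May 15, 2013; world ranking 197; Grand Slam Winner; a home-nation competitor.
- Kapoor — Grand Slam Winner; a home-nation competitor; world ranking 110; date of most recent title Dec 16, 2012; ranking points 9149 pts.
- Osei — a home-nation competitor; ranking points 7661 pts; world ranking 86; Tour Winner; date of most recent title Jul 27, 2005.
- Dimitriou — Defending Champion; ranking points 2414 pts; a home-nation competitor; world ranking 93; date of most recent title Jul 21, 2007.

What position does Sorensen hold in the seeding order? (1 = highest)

By status category: Mbeki and Dimitriou (Defending Champion); then Kapoor, Vance and Ivanova (Grand Slam Winner); then Bianchi, Osei, Abara, Sorensen and Ibarra (Tour Winner).
Mbeki and Dimitriou are each a home-nation competitor, so the next rule applies.
Among Mbeki and Dimitriou, by world ranking (lower first): Mbeki (88) before Dimitriou (93).
Among Kapoor, Vance and Ivanova, a home-nation competitor before not a home-nation competitor: Kapoor and Vance (a home-nation competitor) before Ivanova (not a home-nation competitor).
Among Kapoor and Vance, by world ranking (lower first): Kapoor (110) before Vance (197).
Among Bianchi, Osei, Abara, Sorensen and Ibarra, a home-nation competitor before not a home-nation competitor: Bianchi, Osei, Abara and Sorensen (a home-nation competitor) before Ibarra (not a home-nation competitor).
Among Bianchi, Osei, Abara and Sorensen, by world ranking (lower first): Bianchi (13) before Osei (86) before Abara (142) before Sorensen (209).
Order: Mbeki, Dimitriou, Kapoor, Vance, Ivanova, Bianchi, Osei, Abara, Sorensen, Ibarra. So position 9.

9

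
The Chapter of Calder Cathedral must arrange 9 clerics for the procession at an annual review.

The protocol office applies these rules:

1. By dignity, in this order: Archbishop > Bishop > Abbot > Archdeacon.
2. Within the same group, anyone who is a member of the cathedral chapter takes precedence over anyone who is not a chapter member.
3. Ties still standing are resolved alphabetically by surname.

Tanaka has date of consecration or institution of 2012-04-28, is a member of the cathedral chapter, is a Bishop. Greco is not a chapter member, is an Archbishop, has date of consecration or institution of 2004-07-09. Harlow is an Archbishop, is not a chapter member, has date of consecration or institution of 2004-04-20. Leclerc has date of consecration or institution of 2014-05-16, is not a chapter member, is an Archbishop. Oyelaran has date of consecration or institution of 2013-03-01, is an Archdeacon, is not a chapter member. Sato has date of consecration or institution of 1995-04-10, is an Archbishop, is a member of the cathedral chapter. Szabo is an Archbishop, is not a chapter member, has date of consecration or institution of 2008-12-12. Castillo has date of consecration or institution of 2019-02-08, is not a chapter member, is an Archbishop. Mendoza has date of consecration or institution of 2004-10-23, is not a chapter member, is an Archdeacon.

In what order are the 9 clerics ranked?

Sato, Castillo, Greco, Harlow, Leclerc, Szabo, Tanaka, Mendoza, Oyelaran

By dignity: Sato, Castillo, Greco, Harlow, Leclerc and Szabo (Archbishop); then Tanaka (Bishop); then Mendoza and Oyelaran (Archdeacon).
Among Sato, Castillo, Greco, Harlow, Leclerc and Szabo, a member of the cathedral chapter before not a chapter member: Sato (a member of the cathedral chapter) before Castillo, Greco, Harlow, Leclerc and Szabo (not a chapter member).
Among Castillo, Greco, Harlow, Leclerc and Szabo, alphabetically by surname: Castillo before Greco before Harlow before Leclerc before Szabo.
Mendoza and Oyelaran are each not a chapter member, so the next rule applies.
Among Mendoza and Oyelaran, alphabetically by surname: Mendoza before Oyelaran.
Full order: Sato, Castillo, Greco, Harlow, Leclerc, Szabo, Tanaka, Mendoza, Oyelaran.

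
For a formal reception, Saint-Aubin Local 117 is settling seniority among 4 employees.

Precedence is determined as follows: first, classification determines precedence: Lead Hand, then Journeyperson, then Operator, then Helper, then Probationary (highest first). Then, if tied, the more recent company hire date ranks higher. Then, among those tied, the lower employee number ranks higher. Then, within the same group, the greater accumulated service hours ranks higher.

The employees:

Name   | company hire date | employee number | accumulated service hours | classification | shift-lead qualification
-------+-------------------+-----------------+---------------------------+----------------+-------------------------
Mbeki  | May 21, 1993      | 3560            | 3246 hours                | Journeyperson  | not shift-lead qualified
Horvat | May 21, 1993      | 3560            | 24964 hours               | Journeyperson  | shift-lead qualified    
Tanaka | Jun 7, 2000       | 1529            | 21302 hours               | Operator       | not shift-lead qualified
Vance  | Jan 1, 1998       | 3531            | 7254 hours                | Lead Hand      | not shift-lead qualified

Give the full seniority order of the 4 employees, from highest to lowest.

Vance, Horvat, Mbeki, Tanaka

By classification: Vance (Lead Hand); then Horvat and Mbeki (Journeyperson); then Tanaka (Operator).
Horvat and Mbeki both have company hire date May 21, 1993, so the next rule applies.
Horvat and Mbeki both have employee number 3560, so the next rule applies.
Among Horvat and Mbeki, by accumulated service hours (higher first): Horvat (24964 hours) before Mbeki (3246 hours).
Full order: Vance, Horvat, Mbeki, Tanaka.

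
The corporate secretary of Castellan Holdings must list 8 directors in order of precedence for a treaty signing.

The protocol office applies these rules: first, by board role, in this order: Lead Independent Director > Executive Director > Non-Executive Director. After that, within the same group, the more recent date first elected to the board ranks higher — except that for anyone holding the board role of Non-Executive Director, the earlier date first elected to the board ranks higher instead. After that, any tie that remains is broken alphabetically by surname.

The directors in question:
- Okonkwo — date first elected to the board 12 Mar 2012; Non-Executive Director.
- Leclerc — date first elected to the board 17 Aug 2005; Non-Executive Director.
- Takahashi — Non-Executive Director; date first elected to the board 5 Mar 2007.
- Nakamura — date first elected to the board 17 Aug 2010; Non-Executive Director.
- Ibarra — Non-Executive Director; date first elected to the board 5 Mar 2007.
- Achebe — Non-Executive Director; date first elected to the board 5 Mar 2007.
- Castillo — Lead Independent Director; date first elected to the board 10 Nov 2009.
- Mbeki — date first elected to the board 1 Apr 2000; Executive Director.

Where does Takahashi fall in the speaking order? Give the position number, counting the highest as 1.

6

By board role: Castillo (Lead Independent Director); then Mbeki (Executive Director); then Leclerc, Achebe, Ibarra, Takahashi, Nakamura and Okonkwo (Non-Executive Director).
Among Leclerc, Achebe, Ibarra, Takahashi, Nakamura and Okonkwo, by date first elected to the board (earlier first) (reversed rule for this group): Leclerc (17 Aug 2005) before Achebe, Ibarra and Takahashi (5 Mar 2007) before Nakamura (17 Aug 2010) before Okonkwo (12 Mar 2012).
Among Achebe, Ibarra and Takahashi, alphabetically by surname: Achebe before Ibarra before Takahashi.
Order: Castillo, Mbeki, Leclerc, Achebe, Ibarra, Takahashi, Nakamura, Okonkwo. So position 6.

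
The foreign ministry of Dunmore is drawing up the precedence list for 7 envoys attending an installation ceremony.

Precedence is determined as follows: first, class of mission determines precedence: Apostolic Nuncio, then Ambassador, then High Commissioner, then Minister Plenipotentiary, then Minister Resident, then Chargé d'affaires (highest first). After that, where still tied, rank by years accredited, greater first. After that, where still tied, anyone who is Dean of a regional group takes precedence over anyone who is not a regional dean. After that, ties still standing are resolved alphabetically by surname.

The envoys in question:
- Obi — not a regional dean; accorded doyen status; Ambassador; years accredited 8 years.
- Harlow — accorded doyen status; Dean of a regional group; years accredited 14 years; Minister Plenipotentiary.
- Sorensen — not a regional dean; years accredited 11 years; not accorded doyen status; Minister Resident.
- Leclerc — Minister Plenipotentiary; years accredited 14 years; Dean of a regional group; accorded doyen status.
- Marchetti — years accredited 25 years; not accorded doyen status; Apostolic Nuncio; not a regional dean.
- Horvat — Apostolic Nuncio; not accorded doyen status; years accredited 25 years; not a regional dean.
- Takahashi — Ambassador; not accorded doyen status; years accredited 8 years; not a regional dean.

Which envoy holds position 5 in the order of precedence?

Harlow

By class of mission: Horvat and Marchetti (Apostolic Nuncio); then Obi and Takahashi (Ambassador); then Harlow and Leclerc (Minister Plenipotentiary); then Sorensen (Minister Resident).
Horvat and Marchetti both have years accredited 25 years, so the next rule applies.
Horvat and Marchetti are each not a regional dean, so the next rule applies.
Among Horvat and Marchetti, alphabetically by surname: Horvat before Marchetti.
Obi and Takahashi both have years accredited 8 years, so the next rule applies.
Obi and Takahashi are each not a regional dean, so the next rule applies.
Among Obi and Takahashi, alphabetically by surname: Obi before Takahashi.
Harlow and Leclerc both have years accredited 14 years, so the next rule applies.
Harlow and Leclerc are each Dean of a regional group, so the next rule applies.
Among Harlow and Leclerc, alphabetically by surname: Harlow before Leclerc.
Order: Horvat, Marchetti, Obi, Takahashi, Harlow, Leclerc, Sorensen.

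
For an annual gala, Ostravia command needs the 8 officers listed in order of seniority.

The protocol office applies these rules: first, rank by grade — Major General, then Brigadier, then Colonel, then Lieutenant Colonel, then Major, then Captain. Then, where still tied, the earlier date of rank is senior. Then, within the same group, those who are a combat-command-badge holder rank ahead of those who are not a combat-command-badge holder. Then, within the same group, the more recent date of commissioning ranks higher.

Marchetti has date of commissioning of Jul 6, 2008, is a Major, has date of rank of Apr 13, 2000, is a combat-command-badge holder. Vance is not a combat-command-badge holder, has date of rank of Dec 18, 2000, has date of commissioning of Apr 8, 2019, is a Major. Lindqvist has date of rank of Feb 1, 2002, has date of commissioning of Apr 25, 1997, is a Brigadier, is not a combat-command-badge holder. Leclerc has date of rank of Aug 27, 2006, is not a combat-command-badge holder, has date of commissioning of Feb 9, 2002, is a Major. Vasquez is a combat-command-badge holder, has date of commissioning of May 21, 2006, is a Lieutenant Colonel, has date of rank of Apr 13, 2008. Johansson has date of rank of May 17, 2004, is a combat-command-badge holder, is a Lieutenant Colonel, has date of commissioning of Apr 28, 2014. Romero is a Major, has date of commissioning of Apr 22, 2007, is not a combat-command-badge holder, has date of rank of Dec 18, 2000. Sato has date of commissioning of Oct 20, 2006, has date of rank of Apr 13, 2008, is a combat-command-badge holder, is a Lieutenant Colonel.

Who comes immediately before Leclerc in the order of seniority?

By grade: Lindqvist (Brigadier); then Johansson, Sato and Vasquez (Lieutenant Colonel); then Marchetti, Vance, Romero and Leclerc (Major).
Among Johansson, Sato and Vasquez, by date of rank (earlier first): Johansson (May 17, 2004) before Sato and Vasquez (Apr 13, 2008).
Sato and Vasquez are each a combat-command-badge holder, so the next rule applies.
Among Sato and Vasquez, by date of commissioning (later first): Sato (Oct 20, 2006) before Vasquez (May 21, 2006).
Among Marchetti, Vance, Romero and Leclerc, by date of rank (earlier first): Marchetti (Apr 13, 2000) before Vance and Romero (Dec 18, 2000) before Leclerc (Aug 27, 2006).
Vance and Romero are each not a combat-command-badge holder, so the next rule applies.
Among Vance and Romero, by date of commissioning (later first): Vance (Apr 8, 2019) before Romero (Apr 22, 2007).
Order: Lindqvist, Johansson, Sato, Vasquez, Marchetti, Vance, Romero, Leclerc.

Romero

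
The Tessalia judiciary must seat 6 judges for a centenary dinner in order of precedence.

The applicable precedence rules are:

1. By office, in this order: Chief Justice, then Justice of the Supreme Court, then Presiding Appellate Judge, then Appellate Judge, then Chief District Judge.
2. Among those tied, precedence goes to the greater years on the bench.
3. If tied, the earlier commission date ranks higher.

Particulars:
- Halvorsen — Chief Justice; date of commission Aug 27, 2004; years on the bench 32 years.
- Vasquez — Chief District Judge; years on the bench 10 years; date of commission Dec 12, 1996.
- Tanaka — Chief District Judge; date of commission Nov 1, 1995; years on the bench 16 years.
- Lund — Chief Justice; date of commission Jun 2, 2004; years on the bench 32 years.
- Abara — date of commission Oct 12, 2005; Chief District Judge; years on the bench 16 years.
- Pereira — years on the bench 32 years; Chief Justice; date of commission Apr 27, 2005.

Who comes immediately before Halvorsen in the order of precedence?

Lund

By office: Lund, Halvorsen and Pereira (Chief Justice); then Tanaka, Abara and Vasquez (Chief District Judge).
Lund, Halvorsen and Pereira all have years on the bench 32 years, so the next rule applies.
Among Lund, Halvorsen and Pereira, by date of commission (earlier first): Lund (Jun 2, 2004) before Halvorsen (Aug 27, 2004) before Pereira (Apr 27, 2005).
Among Tanaka, Abara and Vasquez, by years on the bench (higher first): Tanaka and Abara (16 years) before Vasquez (10 years).
Among Tanaka and Abara, by date of commission (earlier first): Tanaka (Nov 1, 1995) before Abara (Oct 12, 2005).
Order: Lund, Halvorsen, Pereira, Tanaka, Abara, Vasquez.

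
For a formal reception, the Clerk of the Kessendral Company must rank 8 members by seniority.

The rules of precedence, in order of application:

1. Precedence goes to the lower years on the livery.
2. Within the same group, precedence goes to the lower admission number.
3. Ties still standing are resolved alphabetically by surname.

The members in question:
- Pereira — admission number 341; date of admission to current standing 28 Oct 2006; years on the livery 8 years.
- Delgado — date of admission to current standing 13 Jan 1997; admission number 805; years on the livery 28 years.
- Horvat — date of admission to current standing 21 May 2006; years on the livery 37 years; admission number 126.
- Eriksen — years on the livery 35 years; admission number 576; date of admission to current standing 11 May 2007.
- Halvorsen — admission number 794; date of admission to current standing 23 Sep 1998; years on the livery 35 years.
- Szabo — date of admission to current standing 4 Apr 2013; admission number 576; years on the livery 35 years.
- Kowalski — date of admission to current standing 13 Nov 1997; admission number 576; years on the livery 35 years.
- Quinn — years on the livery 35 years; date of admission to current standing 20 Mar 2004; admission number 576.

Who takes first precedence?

By years on the livery (lower first): Pereira (8 years); then Delgado (28 years); then Eriksen, Kowalski, Quinn, Szabo and Halvorsen (each 35 years); then Horvat (37 years).
Among Eriksen, Kowalski, Quinn, Szabo and Halvorsen, by admission number (lower first): Eriksen, Kowalski, Quinn and Szabo (576) before Halvorsen (794).
Among Eriksen, Kowalski, Quinn and Szabo, alphabetically by surname: Eriksen before Kowalski before Quinn before Szabo.
Order: Pereira, Delgado, Eriksen, Kowalski, Quinn, Szabo, Halvorsen, Horvat.

Pereira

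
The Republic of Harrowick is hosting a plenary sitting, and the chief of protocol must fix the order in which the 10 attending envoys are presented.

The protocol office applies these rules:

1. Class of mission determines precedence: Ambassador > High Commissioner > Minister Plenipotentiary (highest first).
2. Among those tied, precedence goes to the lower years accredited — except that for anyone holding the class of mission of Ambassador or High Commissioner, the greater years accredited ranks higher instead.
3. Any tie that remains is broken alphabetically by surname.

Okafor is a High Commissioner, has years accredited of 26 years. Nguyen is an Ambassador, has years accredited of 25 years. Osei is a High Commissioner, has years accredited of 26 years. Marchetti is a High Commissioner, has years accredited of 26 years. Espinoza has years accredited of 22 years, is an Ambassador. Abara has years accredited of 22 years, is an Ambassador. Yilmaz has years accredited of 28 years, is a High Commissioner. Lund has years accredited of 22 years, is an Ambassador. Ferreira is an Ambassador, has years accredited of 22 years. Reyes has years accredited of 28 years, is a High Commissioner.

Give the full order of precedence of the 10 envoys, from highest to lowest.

Nguyen, Abara, Espinoza, Ferreira, Lund, Reyes, Yilmaz, Marchetti, Okafor, Osei

By class of mission: Nguyen, Abara, Espinoza, Ferreira and Lund (Ambassador); then Reyes, Yilmaz, Marchetti, Okafor and Osei (High Commissioner).
Among Nguyen, Abara, Espinoza, Ferreira and Lund, by years accredited (higher first) (reversed rule for this group): Nguyen (25 years) before Abara, Espinoza, Ferreira and Lund (22 years).
Among Abara, Espinoza, Ferreira and Lund, alphabetically by surname: Abara before Espinoza before Ferreira before Lund.
Among Reyes, Yilmaz, Marchetti, Okafor and Osei, by years accredited (higher first) (reversed rule for this group): Reyes and Yilmaz (28 years) before Marchetti, Okafor and Osei (26 years).
Among Reyes and Yilmaz, alphabetically by surname: Reyes before Yilmaz.
Among Marchetti, Okafor and Osei, alphabetically by surname: Marchetti before Okafor before Osei.
Full order: Nguyen, Abara, Espinoza, Ferreira, Lund, Reyes, Yilmaz, Marchetti, Okafor, Osei.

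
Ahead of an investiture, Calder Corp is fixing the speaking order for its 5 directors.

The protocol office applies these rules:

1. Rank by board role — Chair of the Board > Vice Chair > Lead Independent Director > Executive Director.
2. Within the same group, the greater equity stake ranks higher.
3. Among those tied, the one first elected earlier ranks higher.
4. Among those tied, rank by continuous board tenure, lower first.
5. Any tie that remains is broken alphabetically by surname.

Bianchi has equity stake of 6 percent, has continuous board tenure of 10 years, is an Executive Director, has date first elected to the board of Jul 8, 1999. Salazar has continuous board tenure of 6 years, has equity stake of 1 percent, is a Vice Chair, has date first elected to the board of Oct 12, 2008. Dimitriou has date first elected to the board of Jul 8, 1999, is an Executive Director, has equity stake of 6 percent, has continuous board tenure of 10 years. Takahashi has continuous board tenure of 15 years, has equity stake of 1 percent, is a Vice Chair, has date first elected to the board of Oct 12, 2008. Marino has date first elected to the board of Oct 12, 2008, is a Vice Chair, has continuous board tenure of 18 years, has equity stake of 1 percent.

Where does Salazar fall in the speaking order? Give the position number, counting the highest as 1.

By board role: Salazar, Takahashi and Marino (Vice Chair); then Bianchi and Dimitriou (Executive Director).
Salazar, Takahashi and Marino all have equity stake 1 percent, so the next rule applies.
Salazar, Takahashi and Marino all have date first elected to the board Oct 12, 2008, so the next rule applies.
Among Salazar, Takahashi and Marino, by continuous board tenure (lower first): Salazar (6 years) before Takahashi (15 years) before Marino (18 years).
Bianchi and Dimitriou both have equity stake 6 percent, so the next rule applies.
Bianchi and Dimitriou both have date first elected to the board Jul 8, 1999, so the next rule applies.
Bianchi and Dimitriou both have continuous board tenure 10 years, so the next rule applies.
Among Bianchi and Dimitriou, alphabetically by surname: Bianchi before Dimitriou.
Order: Salazar, Takahashi, Marino, Bianchi, Dimitriou. So position 1.

1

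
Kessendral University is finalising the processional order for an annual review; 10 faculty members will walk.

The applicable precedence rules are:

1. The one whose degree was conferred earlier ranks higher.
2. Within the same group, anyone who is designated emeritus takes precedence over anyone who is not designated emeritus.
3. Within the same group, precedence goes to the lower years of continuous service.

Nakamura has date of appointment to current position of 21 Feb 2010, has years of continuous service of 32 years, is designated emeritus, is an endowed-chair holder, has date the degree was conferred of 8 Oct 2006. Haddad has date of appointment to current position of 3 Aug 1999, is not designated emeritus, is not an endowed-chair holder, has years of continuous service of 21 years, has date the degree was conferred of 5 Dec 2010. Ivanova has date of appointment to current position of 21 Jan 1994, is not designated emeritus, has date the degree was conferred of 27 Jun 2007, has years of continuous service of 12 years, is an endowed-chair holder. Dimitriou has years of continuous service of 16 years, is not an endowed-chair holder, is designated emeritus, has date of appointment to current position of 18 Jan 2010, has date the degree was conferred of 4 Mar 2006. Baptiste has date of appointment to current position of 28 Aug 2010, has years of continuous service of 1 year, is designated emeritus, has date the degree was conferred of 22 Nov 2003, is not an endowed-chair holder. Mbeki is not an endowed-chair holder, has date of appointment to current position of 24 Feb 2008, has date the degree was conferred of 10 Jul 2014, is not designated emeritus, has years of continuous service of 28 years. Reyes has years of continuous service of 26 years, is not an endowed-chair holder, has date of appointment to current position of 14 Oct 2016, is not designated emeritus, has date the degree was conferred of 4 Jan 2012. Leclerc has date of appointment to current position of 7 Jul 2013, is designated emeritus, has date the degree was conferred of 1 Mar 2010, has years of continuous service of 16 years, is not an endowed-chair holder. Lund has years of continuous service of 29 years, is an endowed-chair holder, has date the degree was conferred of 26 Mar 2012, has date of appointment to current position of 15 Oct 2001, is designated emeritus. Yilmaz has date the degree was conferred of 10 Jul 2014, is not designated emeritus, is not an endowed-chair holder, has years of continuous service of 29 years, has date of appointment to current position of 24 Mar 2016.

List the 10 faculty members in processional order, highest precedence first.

By date the degree was conferred (earlier first): Baptiste (22 Nov 2003); then Dimitriou (4 Mar 2006); then Nakamura (8 Oct 2006); then Ivanova (27 Jun 2007); then Leclerc (1 Mar 2010); then Haddad (5 Dec 2010); then Reyes (4 Jan 2012); then Lund (26 Mar 2012); then Mbeki and Yilmaz (both 10 Jul 2014).
Mbeki and Yilmaz are each not designated emeritus, so the next rule applies.
Among Mbeki and Yilmaz, by years of continuous service (lower first): Mbeki (28 years) before Yilmaz (29 years).
Full order: Baptiste, Dimitriou, Nakamura, Ivanova, Leclerc, Haddad, Reyes, Lund, Mbeki, Yilmaz.

Baptiste, Dimitriou, Nakamura, Ivanova, Leclerc, Haddad, Reyes, Lund, Mbeki, Yilmaz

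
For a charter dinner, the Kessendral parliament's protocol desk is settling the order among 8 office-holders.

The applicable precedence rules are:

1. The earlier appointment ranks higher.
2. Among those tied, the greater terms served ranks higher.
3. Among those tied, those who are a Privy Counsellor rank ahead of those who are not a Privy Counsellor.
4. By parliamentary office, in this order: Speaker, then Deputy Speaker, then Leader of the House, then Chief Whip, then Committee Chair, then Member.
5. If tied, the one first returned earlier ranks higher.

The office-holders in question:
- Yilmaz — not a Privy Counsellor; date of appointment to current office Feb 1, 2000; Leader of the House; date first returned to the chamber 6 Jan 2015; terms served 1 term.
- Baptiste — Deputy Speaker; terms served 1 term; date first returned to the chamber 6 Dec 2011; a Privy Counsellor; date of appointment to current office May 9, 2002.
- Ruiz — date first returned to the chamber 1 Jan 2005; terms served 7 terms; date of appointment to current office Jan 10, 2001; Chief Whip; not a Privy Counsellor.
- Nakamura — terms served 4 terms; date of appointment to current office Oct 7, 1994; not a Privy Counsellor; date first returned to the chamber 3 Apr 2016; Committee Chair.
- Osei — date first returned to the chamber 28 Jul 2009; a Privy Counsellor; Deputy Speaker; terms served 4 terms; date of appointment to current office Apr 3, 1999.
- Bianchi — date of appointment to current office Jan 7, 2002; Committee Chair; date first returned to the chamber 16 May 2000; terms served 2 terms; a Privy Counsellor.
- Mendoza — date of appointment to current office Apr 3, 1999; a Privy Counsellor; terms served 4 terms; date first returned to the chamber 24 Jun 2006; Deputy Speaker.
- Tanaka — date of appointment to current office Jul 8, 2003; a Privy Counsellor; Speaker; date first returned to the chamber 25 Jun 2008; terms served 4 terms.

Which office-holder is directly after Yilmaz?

Ruiz

By date of appointment to current office (earlier first): Nakamura (Oct 7, 1994); then Mendoza and Osei (both Apr 3, 1999); then Yilmaz (Feb 1, 2000); then Ruiz (Jan 10, 2001); then Bianchi (Jan 7, 2002); then Baptiste (May 9, 2002); then Tanaka (Jul 8, 2003).
Mendoza and Osei both have terms served 4 terms, so the next rule applies.
Mendoza and Osei are each a Privy Counsellor, so the next rule applies.
Mendoza and Osei are each Deputy Speaker, so the next rule applies.
Among Mendoza and Osei, by date first returned to the chamber (earlier first): Mendoza (24 Jun 2006) before Osei (28 Jul 2009).
Order: Nakamura, Mendoza, Osei, Yilmaz, Ruiz, Bianchi, Baptiste, Tanaka.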